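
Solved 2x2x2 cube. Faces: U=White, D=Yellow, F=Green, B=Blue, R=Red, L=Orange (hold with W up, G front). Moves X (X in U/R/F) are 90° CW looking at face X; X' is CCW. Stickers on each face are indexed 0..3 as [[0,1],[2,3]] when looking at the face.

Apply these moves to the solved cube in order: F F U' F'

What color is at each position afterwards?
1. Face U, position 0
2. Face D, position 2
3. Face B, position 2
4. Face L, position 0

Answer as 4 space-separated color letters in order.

Answer: W Y B B

Derivation:
After move 1 (F): F=GGGG U=WWOO R=WRWR D=RRYY L=OYOY
After move 2 (F): F=GGGG U=WWYY R=OROR D=WWYY L=OROR
After move 3 (U'): U=WYWY F=ORGG R=GGOR B=ORBB L=BBOR
After move 4 (F'): F=RGOG U=WYGO R=WGWR D=BRYY L=BYOW
Query 1: U[0] = W
Query 2: D[2] = Y
Query 3: B[2] = B
Query 4: L[0] = B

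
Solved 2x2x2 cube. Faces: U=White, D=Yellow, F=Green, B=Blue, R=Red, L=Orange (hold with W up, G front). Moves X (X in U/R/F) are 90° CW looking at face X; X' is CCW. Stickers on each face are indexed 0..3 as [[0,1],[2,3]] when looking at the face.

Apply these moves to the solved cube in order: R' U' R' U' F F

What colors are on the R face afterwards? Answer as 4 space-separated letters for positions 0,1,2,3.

After move 1 (R'): R=RRRR U=WBWB F=GWGW D=YGYG B=YBYB
After move 2 (U'): U=BBWW F=OOGW R=GWRR B=RRYB L=YBOO
After move 3 (R'): R=WRGR U=BYWR F=OBGW D=YOYW B=GRGB
After move 4 (U'): U=YRBW F=YBGW R=OBGR B=WRGB L=GROO
After move 5 (F): F=GYWB U=YROR R=BBWR D=GOYW L=GYOO
After move 6 (F): F=WGBY U=YROY R=OBRR D=WBYW L=GGOO
Query: R face = OBRR

Answer: O B R R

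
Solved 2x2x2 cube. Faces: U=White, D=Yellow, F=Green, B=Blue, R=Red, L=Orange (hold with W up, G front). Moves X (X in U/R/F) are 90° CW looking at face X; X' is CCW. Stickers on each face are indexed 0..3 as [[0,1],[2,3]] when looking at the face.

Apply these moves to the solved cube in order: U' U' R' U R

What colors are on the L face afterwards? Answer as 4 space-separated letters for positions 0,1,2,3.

Answer: B W O O

Derivation:
After move 1 (U'): U=WWWW F=OOGG R=GGRR B=RRBB L=BBOO
After move 2 (U'): U=WWWW F=BBGG R=OORR B=GGBB L=RROO
After move 3 (R'): R=OROR U=WBWG F=BWGW D=YBYG B=YGYB
After move 4 (U): U=WWGB F=ORGW R=YGOR B=RRYB L=BWOO
After move 5 (R): R=OYRG U=WRGW F=OBGG D=YYYR B=BRWB
Query: L face = BWOO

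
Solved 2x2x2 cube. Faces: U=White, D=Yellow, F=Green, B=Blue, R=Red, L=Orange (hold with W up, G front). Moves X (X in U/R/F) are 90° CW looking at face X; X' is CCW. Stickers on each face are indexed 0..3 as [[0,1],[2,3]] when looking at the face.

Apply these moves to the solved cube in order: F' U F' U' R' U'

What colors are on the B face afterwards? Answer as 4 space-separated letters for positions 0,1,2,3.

Answer: G R W B

Derivation:
After move 1 (F'): F=GGGG U=WWRR R=YRYR D=OOYY L=OWOW
After move 2 (U): U=RWRW F=YRGG R=BBYR B=OWBB L=GGOW
After move 3 (F'): F=RGYG U=RWBY R=OBOR D=GWYY L=GWOR
After move 4 (U'): U=WYRB F=GWYG R=RGOR B=OBBB L=OWOR
After move 5 (R'): R=GRRO U=WBRO F=GYYB D=GWYG B=YBWB
After move 6 (U'): U=BOWR F=OWYB R=GYRO B=GRWB L=YBOR
Query: B face = GRWB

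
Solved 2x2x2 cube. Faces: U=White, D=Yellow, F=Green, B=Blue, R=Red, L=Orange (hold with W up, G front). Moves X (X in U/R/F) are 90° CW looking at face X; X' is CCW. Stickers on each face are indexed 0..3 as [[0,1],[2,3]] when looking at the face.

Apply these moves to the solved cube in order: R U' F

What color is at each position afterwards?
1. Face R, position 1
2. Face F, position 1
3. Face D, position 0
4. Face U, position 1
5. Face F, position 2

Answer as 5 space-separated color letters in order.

Answer: Y O R G Y

Derivation:
After move 1 (R): R=RRRR U=WGWG F=GYGY D=YBYB B=WBWB
After move 2 (U'): U=GGWW F=OOGY R=GYRR B=RRWB L=WBOO
After move 3 (F): F=GOYO U=GGOB R=WYWR D=RGYB L=WYOB
Query 1: R[1] = Y
Query 2: F[1] = O
Query 3: D[0] = R
Query 4: U[1] = G
Query 5: F[2] = Y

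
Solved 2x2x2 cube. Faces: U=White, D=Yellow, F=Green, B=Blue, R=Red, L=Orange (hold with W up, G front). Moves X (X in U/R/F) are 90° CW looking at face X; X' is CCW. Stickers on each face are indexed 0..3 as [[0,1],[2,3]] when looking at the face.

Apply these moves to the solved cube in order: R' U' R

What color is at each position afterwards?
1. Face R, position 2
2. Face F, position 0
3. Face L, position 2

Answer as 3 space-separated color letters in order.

After move 1 (R'): R=RRRR U=WBWB F=GWGW D=YGYG B=YBYB
After move 2 (U'): U=BBWW F=OOGW R=GWRR B=RRYB L=YBOO
After move 3 (R): R=RGRW U=BOWW F=OGGG D=YYYR B=WRBB
Query 1: R[2] = R
Query 2: F[0] = O
Query 3: L[2] = O

Answer: R O O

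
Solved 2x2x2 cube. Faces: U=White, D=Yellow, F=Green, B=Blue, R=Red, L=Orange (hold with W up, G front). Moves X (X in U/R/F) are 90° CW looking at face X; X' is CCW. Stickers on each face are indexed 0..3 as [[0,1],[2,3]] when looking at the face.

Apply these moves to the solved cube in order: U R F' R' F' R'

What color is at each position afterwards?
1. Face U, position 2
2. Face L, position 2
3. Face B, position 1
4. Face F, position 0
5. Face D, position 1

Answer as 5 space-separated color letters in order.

Answer: B O O R R

Derivation:
After move 1 (U): U=WWWW F=RRGG R=BBRR B=OOBB L=GGOO
After move 2 (R): R=RBRB U=WRWG F=RYGY D=YBYO B=WOWB
After move 3 (F'): F=YYRG U=WRRR R=BBYB D=GOYO L=GGOW
After move 4 (R'): R=BBBY U=WWRW F=YRRR D=GYYG B=OOOB
After move 5 (F'): F=RRYR U=WWBB R=YBGY D=GWYG L=GWOR
After move 6 (R'): R=BYYG U=WOBO F=RWYB D=GRYR B=GOWB
Query 1: U[2] = B
Query 2: L[2] = O
Query 3: B[1] = O
Query 4: F[0] = R
Query 5: D[1] = R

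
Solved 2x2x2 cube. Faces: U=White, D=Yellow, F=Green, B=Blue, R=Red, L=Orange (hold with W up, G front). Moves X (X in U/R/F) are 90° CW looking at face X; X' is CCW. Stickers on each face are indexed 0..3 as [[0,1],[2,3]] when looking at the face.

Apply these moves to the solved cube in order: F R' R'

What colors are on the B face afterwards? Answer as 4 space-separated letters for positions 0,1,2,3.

After move 1 (F): F=GGGG U=WWOO R=WRWR D=RRYY L=OYOY
After move 2 (R'): R=RRWW U=WBOB F=GWGO D=RGYG B=YBRB
After move 3 (R'): R=RWRW U=WROY F=GBGB D=RWYO B=GBGB
Query: B face = GBGB

Answer: G B G B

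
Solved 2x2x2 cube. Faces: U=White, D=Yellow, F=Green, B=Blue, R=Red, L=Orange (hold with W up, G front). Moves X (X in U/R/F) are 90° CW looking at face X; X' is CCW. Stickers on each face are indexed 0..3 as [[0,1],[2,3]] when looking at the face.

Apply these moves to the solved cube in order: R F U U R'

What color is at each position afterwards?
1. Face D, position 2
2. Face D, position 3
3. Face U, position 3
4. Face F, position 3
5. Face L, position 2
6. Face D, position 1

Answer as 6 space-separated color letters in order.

Answer: Y Y G W O B

Derivation:
After move 1 (R): R=RRRR U=WGWG F=GYGY D=YBYB B=WBWB
After move 2 (F): F=GGYY U=WGOO R=WRGR D=RRYB L=OYOB
After move 3 (U): U=OWOG F=WRYY R=WBGR B=OYWB L=GGOB
After move 4 (U): U=OOGW F=WBYY R=OYGR B=GGWB L=WROB
After move 5 (R'): R=YROG U=OWGG F=WOYW D=RBYY B=BGRB
Query 1: D[2] = Y
Query 2: D[3] = Y
Query 3: U[3] = G
Query 4: F[3] = W
Query 5: L[2] = O
Query 6: D[1] = B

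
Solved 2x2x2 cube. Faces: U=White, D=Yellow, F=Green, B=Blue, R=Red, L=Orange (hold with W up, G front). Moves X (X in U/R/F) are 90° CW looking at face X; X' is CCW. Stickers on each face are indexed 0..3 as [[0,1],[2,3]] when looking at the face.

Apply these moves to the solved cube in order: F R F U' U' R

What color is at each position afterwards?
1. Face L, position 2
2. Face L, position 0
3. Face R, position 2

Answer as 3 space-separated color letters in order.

Answer: O O R

Derivation:
After move 1 (F): F=GGGG U=WWOO R=WRWR D=RRYY L=OYOY
After move 2 (R): R=WWRR U=WGOG F=GRGY D=RBYB B=OBWB
After move 3 (F): F=GGYR U=WGYY R=OWGR D=RWYB L=OROB
After move 4 (U'): U=GYWY F=ORYR R=GGGR B=OWWB L=OBOB
After move 5 (U'): U=YYGW F=OBYR R=ORGR B=GGWB L=OWOB
After move 6 (R): R=GORR U=YBGR F=OWYB D=RWYG B=WGYB
Query 1: L[2] = O
Query 2: L[0] = O
Query 3: R[2] = R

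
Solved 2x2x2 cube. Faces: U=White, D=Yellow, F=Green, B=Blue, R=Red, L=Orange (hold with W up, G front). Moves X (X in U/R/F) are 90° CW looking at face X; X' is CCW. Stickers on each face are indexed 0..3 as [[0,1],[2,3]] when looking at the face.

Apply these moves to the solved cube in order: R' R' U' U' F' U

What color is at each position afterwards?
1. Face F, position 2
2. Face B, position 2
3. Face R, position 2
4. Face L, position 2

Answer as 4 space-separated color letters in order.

Answer: G G Y O

Derivation:
After move 1 (R'): R=RRRR U=WBWB F=GWGW D=YGYG B=YBYB
After move 2 (R'): R=RRRR U=WYWY F=GBGB D=YWYW B=GBGB
After move 3 (U'): U=YYWW F=OOGB R=GBRR B=RRGB L=GBOO
After move 4 (U'): U=YWYW F=GBGB R=OORR B=GBGB L=RROO
After move 5 (F'): F=BBGG U=YWOR R=WOYR D=ROYW L=RWOY
After move 6 (U): U=OYRW F=WOGG R=GBYR B=RWGB L=BBOY
Query 1: F[2] = G
Query 2: B[2] = G
Query 3: R[2] = Y
Query 4: L[2] = O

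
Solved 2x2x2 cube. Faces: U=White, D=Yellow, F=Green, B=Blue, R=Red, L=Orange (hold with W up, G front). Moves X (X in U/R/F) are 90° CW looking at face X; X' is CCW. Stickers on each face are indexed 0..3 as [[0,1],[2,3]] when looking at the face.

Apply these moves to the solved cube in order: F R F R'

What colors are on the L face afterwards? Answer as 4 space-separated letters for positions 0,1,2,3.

After move 1 (F): F=GGGG U=WWOO R=WRWR D=RRYY L=OYOY
After move 2 (R): R=WWRR U=WGOG F=GRGY D=RBYB B=OBWB
After move 3 (F): F=GGYR U=WGYY R=OWGR D=RWYB L=OROB
After move 4 (R'): R=WROG U=WWYO F=GGYY D=RGYR B=BBWB
Query: L face = OROB

Answer: O R O B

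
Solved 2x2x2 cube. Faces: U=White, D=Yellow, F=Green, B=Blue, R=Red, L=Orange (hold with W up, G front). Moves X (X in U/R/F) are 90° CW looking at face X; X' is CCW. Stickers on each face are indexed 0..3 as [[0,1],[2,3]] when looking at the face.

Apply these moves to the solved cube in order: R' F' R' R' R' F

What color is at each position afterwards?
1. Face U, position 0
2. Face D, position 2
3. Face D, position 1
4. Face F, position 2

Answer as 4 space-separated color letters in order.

After move 1 (R'): R=RRRR U=WBWB F=GWGW D=YGYG B=YBYB
After move 2 (F'): F=WWGG U=WBRR R=GRYR D=OOYG L=OBOW
After move 3 (R'): R=RRGY U=WYRY F=WBGR D=OWYG B=GBOB
After move 4 (R'): R=RYRG U=WORG F=WYGY D=OBYR B=GBWB
After move 5 (R'): R=YGRR U=WWRG F=WOGG D=OYYY B=RBBB
After move 6 (F): F=GWGO U=WWWB R=RGGR D=RYYY L=OOOY
Query 1: U[0] = W
Query 2: D[2] = Y
Query 3: D[1] = Y
Query 4: F[2] = G

Answer: W Y Y G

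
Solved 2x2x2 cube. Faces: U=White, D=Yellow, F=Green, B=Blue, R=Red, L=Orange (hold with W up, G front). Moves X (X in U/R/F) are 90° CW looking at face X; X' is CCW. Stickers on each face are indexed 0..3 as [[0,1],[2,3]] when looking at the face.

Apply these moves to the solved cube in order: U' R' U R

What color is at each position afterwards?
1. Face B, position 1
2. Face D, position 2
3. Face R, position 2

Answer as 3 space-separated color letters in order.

Answer: B Y R

Derivation:
After move 1 (U'): U=WWWW F=OOGG R=GGRR B=RRBB L=BBOO
After move 2 (R'): R=GRGR U=WBWR F=OWGW D=YOYG B=YRYB
After move 3 (U): U=WWRB F=GRGW R=YRGR B=BBYB L=OWOO
After move 4 (R): R=GYRR U=WRRW F=GOGG D=YYYB B=BBWB
Query 1: B[1] = B
Query 2: D[2] = Y
Query 3: R[2] = R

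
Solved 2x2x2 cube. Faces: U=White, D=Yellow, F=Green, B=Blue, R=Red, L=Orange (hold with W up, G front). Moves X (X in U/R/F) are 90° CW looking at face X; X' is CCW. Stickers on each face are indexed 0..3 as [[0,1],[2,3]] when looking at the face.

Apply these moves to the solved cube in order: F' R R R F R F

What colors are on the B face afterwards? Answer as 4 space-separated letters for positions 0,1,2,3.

Answer: W B B B

Derivation:
After move 1 (F'): F=GGGG U=WWRR R=YRYR D=OOYY L=OWOW
After move 2 (R): R=YYRR U=WGRG F=GOGY D=OBYB B=RBWB
After move 3 (R): R=RYRY U=WORY F=GBGB D=OWYR B=GBGB
After move 4 (R): R=RRYY U=WBRB F=GWGR D=OGYG B=YBOB
After move 5 (F): F=GGRW U=WBWW R=RRBY D=YRYG L=OOOG
After move 6 (R): R=BRYR U=WGWW F=GRRG D=YOYY B=WBBB
After move 7 (F): F=RGGR U=WGGO R=WRWR D=YBYY L=OYOO
Query: B face = WBBB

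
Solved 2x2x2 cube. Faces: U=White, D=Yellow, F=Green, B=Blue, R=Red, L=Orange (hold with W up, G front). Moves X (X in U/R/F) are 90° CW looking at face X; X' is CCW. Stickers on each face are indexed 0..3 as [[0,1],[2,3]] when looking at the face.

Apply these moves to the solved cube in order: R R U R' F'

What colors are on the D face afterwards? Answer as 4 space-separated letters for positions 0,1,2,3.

After move 1 (R): R=RRRR U=WGWG F=GYGY D=YBYB B=WBWB
After move 2 (R): R=RRRR U=WYWY F=GBGB D=YWYW B=GBGB
After move 3 (U): U=WWYY F=RRGB R=GBRR B=OOGB L=GBOO
After move 4 (R'): R=BRGR U=WGYO F=RWGY D=YRYB B=WOWB
After move 5 (F'): F=WYRG U=WGBG R=RRYR D=BOYB L=GOOY
Query: D face = BOYB

Answer: B O Y B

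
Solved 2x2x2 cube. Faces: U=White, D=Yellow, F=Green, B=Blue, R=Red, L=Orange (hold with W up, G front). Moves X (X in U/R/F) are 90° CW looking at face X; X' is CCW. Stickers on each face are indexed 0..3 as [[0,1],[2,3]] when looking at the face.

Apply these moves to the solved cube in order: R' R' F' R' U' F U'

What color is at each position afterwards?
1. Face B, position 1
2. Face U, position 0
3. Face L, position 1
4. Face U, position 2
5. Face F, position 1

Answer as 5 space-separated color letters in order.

After move 1 (R'): R=RRRR U=WBWB F=GWGW D=YGYG B=YBYB
After move 2 (R'): R=RRRR U=WYWY F=GBGB D=YWYW B=GBGB
After move 3 (F'): F=BBGG U=WYRR R=WRYR D=OOYW L=OYOW
After move 4 (R'): R=RRWY U=WGRG F=BYGR D=OBYG B=WBOB
After move 5 (U'): U=GGWR F=OYGR R=BYWY B=RROB L=WBOW
After move 6 (F): F=GORY U=GGWB R=WYRY D=WBYG L=WOOB
After move 7 (U'): U=GBGW F=WORY R=GORY B=WYOB L=RROB
Query 1: B[1] = Y
Query 2: U[0] = G
Query 3: L[1] = R
Query 4: U[2] = G
Query 5: F[1] = O

Answer: Y G R G O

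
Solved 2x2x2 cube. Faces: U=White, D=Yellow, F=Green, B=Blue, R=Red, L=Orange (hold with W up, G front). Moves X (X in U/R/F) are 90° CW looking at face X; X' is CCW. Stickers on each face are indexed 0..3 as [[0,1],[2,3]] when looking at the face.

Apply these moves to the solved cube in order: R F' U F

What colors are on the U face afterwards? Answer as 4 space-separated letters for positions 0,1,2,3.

Answer: R W W Y

Derivation:
After move 1 (R): R=RRRR U=WGWG F=GYGY D=YBYB B=WBWB
After move 2 (F'): F=YYGG U=WGRR R=BRYR D=OOYB L=OGOW
After move 3 (U): U=RWRG F=BRGG R=WBYR B=OGWB L=YYOW
After move 4 (F): F=GBGR U=RWWY R=RBGR D=YWYB L=YOOO
Query: U face = RWWY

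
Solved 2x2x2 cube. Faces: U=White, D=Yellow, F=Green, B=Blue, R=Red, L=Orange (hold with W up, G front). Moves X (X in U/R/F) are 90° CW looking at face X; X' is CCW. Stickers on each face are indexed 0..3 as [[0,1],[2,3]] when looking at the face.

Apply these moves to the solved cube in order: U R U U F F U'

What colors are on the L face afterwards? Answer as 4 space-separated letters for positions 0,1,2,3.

After move 1 (U): U=WWWW F=RRGG R=BBRR B=OOBB L=GGOO
After move 2 (R): R=RBRB U=WRWG F=RYGY D=YBYO B=WOWB
After move 3 (U): U=WWGR F=RBGY R=WORB B=GGWB L=RYOO
After move 4 (U): U=GWRW F=WOGY R=GGRB B=RYWB L=RBOO
After move 5 (F): F=GWYO U=GWOB R=RGWB D=RGYO L=RYOB
After move 6 (F): F=YGOW U=GWBY R=OGBB D=WRYO L=RROG
After move 7 (U'): U=WYGB F=RROW R=YGBB B=OGWB L=RYOG
Query: L face = RYOG

Answer: R Y O G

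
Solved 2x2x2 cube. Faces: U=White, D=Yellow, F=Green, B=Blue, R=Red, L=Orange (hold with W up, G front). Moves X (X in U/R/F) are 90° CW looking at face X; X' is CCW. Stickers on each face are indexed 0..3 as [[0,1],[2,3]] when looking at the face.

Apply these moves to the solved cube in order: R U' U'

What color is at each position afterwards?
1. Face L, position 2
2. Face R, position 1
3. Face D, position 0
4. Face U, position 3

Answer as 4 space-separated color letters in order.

Answer: O O Y W

Derivation:
After move 1 (R): R=RRRR U=WGWG F=GYGY D=YBYB B=WBWB
After move 2 (U'): U=GGWW F=OOGY R=GYRR B=RRWB L=WBOO
After move 3 (U'): U=GWGW F=WBGY R=OORR B=GYWB L=RROO
Query 1: L[2] = O
Query 2: R[1] = O
Query 3: D[0] = Y
Query 4: U[3] = W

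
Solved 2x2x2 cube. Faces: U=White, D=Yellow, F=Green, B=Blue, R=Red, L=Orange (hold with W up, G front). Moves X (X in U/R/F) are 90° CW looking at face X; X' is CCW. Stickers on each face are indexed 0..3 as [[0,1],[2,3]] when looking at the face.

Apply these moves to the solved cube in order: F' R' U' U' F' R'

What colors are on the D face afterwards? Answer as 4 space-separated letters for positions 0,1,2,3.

After move 1 (F'): F=GGGG U=WWRR R=YRYR D=OOYY L=OWOW
After move 2 (R'): R=RRYY U=WBRB F=GWGR D=OGYG B=YBOB
After move 3 (U'): U=BBWR F=OWGR R=GWYY B=RROB L=YBOW
After move 4 (U'): U=BRBW F=YBGR R=OWYY B=GWOB L=RROW
After move 5 (F'): F=BRYG U=BROY R=GWOY D=RWYG L=RWOB
After move 6 (R'): R=WYGO U=BOOG F=BRYY D=RRYG B=GWWB
Query: D face = RRYG

Answer: R R Y G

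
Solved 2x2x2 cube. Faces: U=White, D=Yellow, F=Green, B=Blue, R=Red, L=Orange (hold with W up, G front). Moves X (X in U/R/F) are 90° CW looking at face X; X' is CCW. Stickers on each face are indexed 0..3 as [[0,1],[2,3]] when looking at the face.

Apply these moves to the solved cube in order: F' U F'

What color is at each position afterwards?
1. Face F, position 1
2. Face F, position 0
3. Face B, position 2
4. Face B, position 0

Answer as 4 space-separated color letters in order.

After move 1 (F'): F=GGGG U=WWRR R=YRYR D=OOYY L=OWOW
After move 2 (U): U=RWRW F=YRGG R=BBYR B=OWBB L=GGOW
After move 3 (F'): F=RGYG U=RWBY R=OBOR D=GWYY L=GWOR
Query 1: F[1] = G
Query 2: F[0] = R
Query 3: B[2] = B
Query 4: B[0] = O

Answer: G R B O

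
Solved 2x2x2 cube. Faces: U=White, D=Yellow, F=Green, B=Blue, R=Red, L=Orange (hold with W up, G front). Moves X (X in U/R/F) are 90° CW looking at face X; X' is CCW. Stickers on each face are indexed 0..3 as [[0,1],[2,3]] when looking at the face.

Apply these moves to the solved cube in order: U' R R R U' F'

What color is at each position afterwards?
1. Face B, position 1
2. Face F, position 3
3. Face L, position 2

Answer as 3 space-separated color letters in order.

Answer: R G O

Derivation:
After move 1 (U'): U=WWWW F=OOGG R=GGRR B=RRBB L=BBOO
After move 2 (R): R=RGRG U=WOWG F=OYGY D=YBYR B=WRWB
After move 3 (R): R=RRGG U=WYWY F=OBGR D=YWYW B=GROB
After move 4 (R): R=GRGR U=WBWR F=OWGW D=YOYG B=YRYB
After move 5 (U'): U=BRWW F=BBGW R=OWGR B=GRYB L=YROO
After move 6 (F'): F=BWBG U=BROG R=OWYR D=ROYG L=YWOW
Query 1: B[1] = R
Query 2: F[3] = G
Query 3: L[2] = O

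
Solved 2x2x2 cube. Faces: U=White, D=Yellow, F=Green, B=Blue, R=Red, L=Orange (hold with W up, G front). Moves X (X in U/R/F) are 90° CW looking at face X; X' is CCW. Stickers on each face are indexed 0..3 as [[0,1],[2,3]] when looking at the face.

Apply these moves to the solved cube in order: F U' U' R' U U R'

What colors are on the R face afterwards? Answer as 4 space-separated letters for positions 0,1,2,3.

Answer: R W W O

Derivation:
After move 1 (F): F=GGGG U=WWOO R=WRWR D=RRYY L=OYOY
After move 2 (U'): U=WOWO F=OYGG R=GGWR B=WRBB L=BBOY
After move 3 (U'): U=OOWW F=BBGG R=OYWR B=GGBB L=WROY
After move 4 (R'): R=YROW U=OBWG F=BOGW D=RBYG B=YGRB
After move 5 (U): U=WOGB F=YRGW R=YGOW B=WRRB L=BOOY
After move 6 (U): U=GWBO F=YGGW R=WROW B=BORB L=YROY
After move 7 (R'): R=RWWO U=GRBB F=YWGO D=RGYW B=GOBB
Query: R face = RWWO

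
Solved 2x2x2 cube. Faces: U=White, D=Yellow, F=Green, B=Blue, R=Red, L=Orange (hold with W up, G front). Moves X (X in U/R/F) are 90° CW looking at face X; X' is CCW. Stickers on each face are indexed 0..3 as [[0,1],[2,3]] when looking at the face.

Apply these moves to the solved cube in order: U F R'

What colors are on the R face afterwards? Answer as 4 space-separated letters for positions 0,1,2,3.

After move 1 (U): U=WWWW F=RRGG R=BBRR B=OOBB L=GGOO
After move 2 (F): F=GRGR U=WWOG R=WBWR D=RBYY L=GYOY
After move 3 (R'): R=BRWW U=WBOO F=GWGG D=RRYR B=YOBB
Query: R face = BRWW

Answer: B R W W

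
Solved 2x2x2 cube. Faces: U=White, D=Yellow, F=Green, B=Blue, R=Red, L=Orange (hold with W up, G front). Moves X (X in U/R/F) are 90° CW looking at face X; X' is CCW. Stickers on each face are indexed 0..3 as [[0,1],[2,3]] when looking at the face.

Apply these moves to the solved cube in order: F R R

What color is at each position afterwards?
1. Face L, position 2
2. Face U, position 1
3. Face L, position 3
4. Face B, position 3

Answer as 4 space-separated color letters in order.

After move 1 (F): F=GGGG U=WWOO R=WRWR D=RRYY L=OYOY
After move 2 (R): R=WWRR U=WGOG F=GRGY D=RBYB B=OBWB
After move 3 (R): R=RWRW U=WROY F=GBGB D=RWYO B=GBGB
Query 1: L[2] = O
Query 2: U[1] = R
Query 3: L[3] = Y
Query 4: B[3] = B

Answer: O R Y B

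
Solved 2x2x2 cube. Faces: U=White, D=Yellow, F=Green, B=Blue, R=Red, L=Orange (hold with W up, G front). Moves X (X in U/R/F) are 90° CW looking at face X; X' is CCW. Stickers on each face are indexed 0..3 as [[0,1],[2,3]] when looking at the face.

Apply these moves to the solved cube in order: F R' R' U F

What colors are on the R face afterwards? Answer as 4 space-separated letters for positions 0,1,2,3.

After move 1 (F): F=GGGG U=WWOO R=WRWR D=RRYY L=OYOY
After move 2 (R'): R=RRWW U=WBOB F=GWGO D=RGYG B=YBRB
After move 3 (R'): R=RWRW U=WROY F=GBGB D=RWYO B=GBGB
After move 4 (U): U=OWYR F=RWGB R=GBRW B=OYGB L=GBOY
After move 5 (F): F=GRBW U=OWYB R=YBRW D=RGYO L=GROW
Query: R face = YBRW

Answer: Y B R W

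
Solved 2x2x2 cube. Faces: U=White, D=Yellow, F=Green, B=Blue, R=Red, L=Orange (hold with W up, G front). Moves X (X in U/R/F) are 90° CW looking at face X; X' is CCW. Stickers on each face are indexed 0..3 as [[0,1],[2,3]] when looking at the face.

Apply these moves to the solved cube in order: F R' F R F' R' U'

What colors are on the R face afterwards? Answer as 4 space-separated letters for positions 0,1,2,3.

After move 1 (F): F=GGGG U=WWOO R=WRWR D=RRYY L=OYOY
After move 2 (R'): R=RRWW U=WBOB F=GWGO D=RGYG B=YBRB
After move 3 (F): F=GGOW U=WBYY R=ORBW D=WRYG L=OROG
After move 4 (R): R=BOWR U=WGYW F=GROG D=WRYY B=YBBB
After move 5 (F'): F=RGGO U=WGBW R=ROWR D=RGYY L=OWOY
After move 6 (R'): R=ORRW U=WBBY F=RGGW D=RGYO B=YBGB
After move 7 (U'): U=BYWB F=OWGW R=RGRW B=ORGB L=YBOY
Query: R face = RGRW

Answer: R G R W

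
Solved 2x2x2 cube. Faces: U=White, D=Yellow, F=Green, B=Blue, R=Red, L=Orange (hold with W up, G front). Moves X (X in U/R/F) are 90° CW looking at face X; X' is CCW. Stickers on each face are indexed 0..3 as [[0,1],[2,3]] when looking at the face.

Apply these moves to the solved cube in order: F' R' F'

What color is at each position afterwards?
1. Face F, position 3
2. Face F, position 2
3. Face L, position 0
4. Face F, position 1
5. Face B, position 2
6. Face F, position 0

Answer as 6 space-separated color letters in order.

Answer: G G O R O W

Derivation:
After move 1 (F'): F=GGGG U=WWRR R=YRYR D=OOYY L=OWOW
After move 2 (R'): R=RRYY U=WBRB F=GWGR D=OGYG B=YBOB
After move 3 (F'): F=WRGG U=WBRY R=GROY D=WWYG L=OBOR
Query 1: F[3] = G
Query 2: F[2] = G
Query 3: L[0] = O
Query 4: F[1] = R
Query 5: B[2] = O
Query 6: F[0] = W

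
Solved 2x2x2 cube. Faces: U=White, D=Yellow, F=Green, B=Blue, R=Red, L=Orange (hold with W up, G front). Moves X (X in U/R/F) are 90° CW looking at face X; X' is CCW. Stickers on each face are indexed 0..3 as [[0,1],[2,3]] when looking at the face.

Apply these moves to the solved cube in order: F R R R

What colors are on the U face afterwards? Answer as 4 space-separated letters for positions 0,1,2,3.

Answer: W B O B

Derivation:
After move 1 (F): F=GGGG U=WWOO R=WRWR D=RRYY L=OYOY
After move 2 (R): R=WWRR U=WGOG F=GRGY D=RBYB B=OBWB
After move 3 (R): R=RWRW U=WROY F=GBGB D=RWYO B=GBGB
After move 4 (R): R=RRWW U=WBOB F=GWGO D=RGYG B=YBRB
Query: U face = WBOB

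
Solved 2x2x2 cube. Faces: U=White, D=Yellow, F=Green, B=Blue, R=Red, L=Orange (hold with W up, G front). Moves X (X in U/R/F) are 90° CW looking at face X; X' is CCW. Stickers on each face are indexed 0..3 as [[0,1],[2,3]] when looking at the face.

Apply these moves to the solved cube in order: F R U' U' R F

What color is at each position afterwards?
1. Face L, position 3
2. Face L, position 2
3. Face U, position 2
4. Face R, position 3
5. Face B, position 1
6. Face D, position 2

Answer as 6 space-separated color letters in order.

After move 1 (F): F=GGGG U=WWOO R=WRWR D=RRYY L=OYOY
After move 2 (R): R=WWRR U=WGOG F=GRGY D=RBYB B=OBWB
After move 3 (U'): U=GGWO F=OYGY R=GRRR B=WWWB L=OBOY
After move 4 (U'): U=GOGW F=OBGY R=OYRR B=GRWB L=WWOY
After move 5 (R): R=RORY U=GBGY F=OBGB D=RWYG B=WROB
After move 6 (F): F=GOBB U=GBYW R=GOYY D=RRYG L=WROW
Query 1: L[3] = W
Query 2: L[2] = O
Query 3: U[2] = Y
Query 4: R[3] = Y
Query 5: B[1] = R
Query 6: D[2] = Y

Answer: W O Y Y R Y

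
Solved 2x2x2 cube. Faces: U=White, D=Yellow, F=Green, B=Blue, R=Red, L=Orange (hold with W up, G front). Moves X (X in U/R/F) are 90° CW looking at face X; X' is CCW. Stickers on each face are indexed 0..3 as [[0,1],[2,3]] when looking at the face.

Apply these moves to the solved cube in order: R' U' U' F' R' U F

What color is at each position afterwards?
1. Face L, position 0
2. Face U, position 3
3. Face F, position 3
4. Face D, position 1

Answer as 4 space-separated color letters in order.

After move 1 (R'): R=RRRR U=WBWB F=GWGW D=YGYG B=YBYB
After move 2 (U'): U=BBWW F=OOGW R=GWRR B=RRYB L=YBOO
After move 3 (U'): U=BWBW F=YBGW R=OORR B=GWYB L=RROO
After move 4 (F'): F=BWYG U=BWOR R=GOYR D=ROYG L=RWOB
After move 5 (R'): R=ORGY U=BYOG F=BWYR D=RWYG B=GWOB
After move 6 (U): U=OBGY F=ORYR R=GWGY B=RWOB L=BWOB
After move 7 (F): F=YORR U=OBBW R=GWYY D=GGYG L=BROW
Query 1: L[0] = B
Query 2: U[3] = W
Query 3: F[3] = R
Query 4: D[1] = G

Answer: B W R G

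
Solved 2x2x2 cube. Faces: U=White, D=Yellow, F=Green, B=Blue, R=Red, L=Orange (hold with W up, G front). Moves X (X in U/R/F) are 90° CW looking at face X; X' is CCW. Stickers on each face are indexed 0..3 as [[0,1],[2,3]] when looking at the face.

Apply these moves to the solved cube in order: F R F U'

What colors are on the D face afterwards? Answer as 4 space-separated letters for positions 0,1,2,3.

Answer: R W Y B

Derivation:
After move 1 (F): F=GGGG U=WWOO R=WRWR D=RRYY L=OYOY
After move 2 (R): R=WWRR U=WGOG F=GRGY D=RBYB B=OBWB
After move 3 (F): F=GGYR U=WGYY R=OWGR D=RWYB L=OROB
After move 4 (U'): U=GYWY F=ORYR R=GGGR B=OWWB L=OBOB
Query: D face = RWYB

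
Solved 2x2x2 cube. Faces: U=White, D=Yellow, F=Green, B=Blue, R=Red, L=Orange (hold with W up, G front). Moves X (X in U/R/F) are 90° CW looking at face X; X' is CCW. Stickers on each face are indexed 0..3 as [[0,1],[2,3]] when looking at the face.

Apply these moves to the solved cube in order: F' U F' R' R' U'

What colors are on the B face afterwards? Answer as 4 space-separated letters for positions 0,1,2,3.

Answer: R O G B

Derivation:
After move 1 (F'): F=GGGG U=WWRR R=YRYR D=OOYY L=OWOW
After move 2 (U): U=RWRW F=YRGG R=BBYR B=OWBB L=GGOW
After move 3 (F'): F=RGYG U=RWBY R=OBOR D=GWYY L=GWOR
After move 4 (R'): R=BROO U=RBBO F=RWYY D=GGYG B=YWWB
After move 5 (R'): R=ROBO U=RWBY F=RBYO D=GWYY B=GWGB
After move 6 (U'): U=WYRB F=GWYO R=RBBO B=ROGB L=GWOR
Query: B face = ROGB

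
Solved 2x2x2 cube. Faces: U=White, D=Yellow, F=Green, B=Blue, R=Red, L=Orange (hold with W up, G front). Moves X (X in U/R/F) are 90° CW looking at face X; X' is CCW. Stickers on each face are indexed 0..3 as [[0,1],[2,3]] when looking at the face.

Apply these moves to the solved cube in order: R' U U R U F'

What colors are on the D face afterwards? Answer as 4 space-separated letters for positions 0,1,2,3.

After move 1 (R'): R=RRRR U=WBWB F=GWGW D=YGYG B=YBYB
After move 2 (U): U=WWBB F=RRGW R=YBRR B=OOYB L=GWOO
After move 3 (U): U=BWBW F=YBGW R=OORR B=GWYB L=RROO
After move 4 (R): R=RORO U=BBBW F=YGGG D=YYYG B=WWWB
After move 5 (U): U=BBWB F=ROGG R=WWRO B=RRWB L=YGOO
After move 6 (F'): F=OGRG U=BBWR R=YWYO D=GOYG L=YBOW
Query: D face = GOYG

Answer: G O Y G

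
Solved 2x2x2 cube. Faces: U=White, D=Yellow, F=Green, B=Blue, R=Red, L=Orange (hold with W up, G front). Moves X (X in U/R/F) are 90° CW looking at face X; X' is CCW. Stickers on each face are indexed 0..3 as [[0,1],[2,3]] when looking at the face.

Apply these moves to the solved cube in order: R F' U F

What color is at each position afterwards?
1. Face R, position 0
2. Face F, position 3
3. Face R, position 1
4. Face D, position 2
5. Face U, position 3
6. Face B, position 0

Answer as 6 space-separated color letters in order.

After move 1 (R): R=RRRR U=WGWG F=GYGY D=YBYB B=WBWB
After move 2 (F'): F=YYGG U=WGRR R=BRYR D=OOYB L=OGOW
After move 3 (U): U=RWRG F=BRGG R=WBYR B=OGWB L=YYOW
After move 4 (F): F=GBGR U=RWWY R=RBGR D=YWYB L=YOOO
Query 1: R[0] = R
Query 2: F[3] = R
Query 3: R[1] = B
Query 4: D[2] = Y
Query 5: U[3] = Y
Query 6: B[0] = O

Answer: R R B Y Y O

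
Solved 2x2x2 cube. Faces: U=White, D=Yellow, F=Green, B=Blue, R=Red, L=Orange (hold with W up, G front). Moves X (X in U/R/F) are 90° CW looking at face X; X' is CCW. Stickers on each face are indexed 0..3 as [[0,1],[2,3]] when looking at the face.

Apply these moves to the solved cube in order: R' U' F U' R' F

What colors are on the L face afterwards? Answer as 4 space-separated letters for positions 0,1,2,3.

After move 1 (R'): R=RRRR U=WBWB F=GWGW D=YGYG B=YBYB
After move 2 (U'): U=BBWW F=OOGW R=GWRR B=RRYB L=YBOO
After move 3 (F): F=GOWO U=BBOB R=WWWR D=RGYG L=YYOG
After move 4 (U'): U=BBBO F=YYWO R=GOWR B=WWYB L=RROG
After move 5 (R'): R=ORGW U=BYBW F=YBWO D=RYYO B=GWGB
After move 6 (F): F=WYOB U=BYGR R=BRWW D=GOYO L=RROY
Query: L face = RROY

Answer: R R O Y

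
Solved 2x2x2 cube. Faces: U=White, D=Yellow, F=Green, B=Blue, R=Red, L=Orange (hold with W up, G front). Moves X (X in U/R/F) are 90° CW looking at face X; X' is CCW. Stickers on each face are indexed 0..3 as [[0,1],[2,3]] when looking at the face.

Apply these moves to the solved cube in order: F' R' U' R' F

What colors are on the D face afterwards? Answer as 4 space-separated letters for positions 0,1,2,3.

After move 1 (F'): F=GGGG U=WWRR R=YRYR D=OOYY L=OWOW
After move 2 (R'): R=RRYY U=WBRB F=GWGR D=OGYG B=YBOB
After move 3 (U'): U=BBWR F=OWGR R=GWYY B=RROB L=YBOW
After move 4 (R'): R=WYGY U=BOWR F=OBGR D=OWYR B=GRGB
After move 5 (F): F=GORB U=BOWB R=WYRY D=GWYR L=YOOW
Query: D face = GWYR

Answer: G W Y R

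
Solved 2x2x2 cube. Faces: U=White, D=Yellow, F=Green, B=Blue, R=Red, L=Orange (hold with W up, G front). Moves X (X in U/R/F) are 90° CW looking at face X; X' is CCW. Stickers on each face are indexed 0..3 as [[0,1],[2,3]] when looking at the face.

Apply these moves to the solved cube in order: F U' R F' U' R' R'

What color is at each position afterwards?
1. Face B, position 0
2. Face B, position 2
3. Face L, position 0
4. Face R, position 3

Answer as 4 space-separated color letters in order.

After move 1 (F): F=GGGG U=WWOO R=WRWR D=RRYY L=OYOY
After move 2 (U'): U=WOWO F=OYGG R=GGWR B=WRBB L=BBOY
After move 3 (R): R=WGRG U=WYWG F=ORGY D=RBYW B=OROB
After move 4 (F'): F=RYOG U=WYWR R=BGRG D=BYYW L=BGOW
After move 5 (U'): U=YRWW F=BGOG R=RYRG B=BGOB L=OROW
After move 6 (R'): R=YGRR U=YOWB F=BROW D=BGYG B=WGYB
After move 7 (R'): R=GRYR U=YYWW F=BOOB D=BRYW B=GGGB
Query 1: B[0] = G
Query 2: B[2] = G
Query 3: L[0] = O
Query 4: R[3] = R

Answer: G G O R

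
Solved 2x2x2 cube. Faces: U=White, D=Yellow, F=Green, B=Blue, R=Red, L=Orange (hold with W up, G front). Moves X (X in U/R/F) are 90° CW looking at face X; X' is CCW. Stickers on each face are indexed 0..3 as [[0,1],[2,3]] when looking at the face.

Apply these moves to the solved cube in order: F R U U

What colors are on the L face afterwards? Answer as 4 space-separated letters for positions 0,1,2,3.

After move 1 (F): F=GGGG U=WWOO R=WRWR D=RRYY L=OYOY
After move 2 (R): R=WWRR U=WGOG F=GRGY D=RBYB B=OBWB
After move 3 (U): U=OWGG F=WWGY R=OBRR B=OYWB L=GROY
After move 4 (U): U=GOGW F=OBGY R=OYRR B=GRWB L=WWOY
Query: L face = WWOY

Answer: W W O Y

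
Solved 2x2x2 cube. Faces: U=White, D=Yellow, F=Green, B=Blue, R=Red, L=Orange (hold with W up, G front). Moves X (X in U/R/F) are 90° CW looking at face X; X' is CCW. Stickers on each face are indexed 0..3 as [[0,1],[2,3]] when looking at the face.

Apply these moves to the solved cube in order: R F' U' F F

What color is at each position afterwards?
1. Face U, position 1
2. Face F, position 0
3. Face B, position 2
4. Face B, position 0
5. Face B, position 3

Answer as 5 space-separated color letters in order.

Answer: R G W B B

Derivation:
After move 1 (R): R=RRRR U=WGWG F=GYGY D=YBYB B=WBWB
After move 2 (F'): F=YYGG U=WGRR R=BRYR D=OOYB L=OGOW
After move 3 (U'): U=GRWR F=OGGG R=YYYR B=BRWB L=WBOW
After move 4 (F): F=GOGG U=GRWB R=WYRR D=YYYB L=WOOO
After move 5 (F): F=GGGO U=GROO R=WYBR D=RWYB L=WYOY
Query 1: U[1] = R
Query 2: F[0] = G
Query 3: B[2] = W
Query 4: B[0] = B
Query 5: B[3] = B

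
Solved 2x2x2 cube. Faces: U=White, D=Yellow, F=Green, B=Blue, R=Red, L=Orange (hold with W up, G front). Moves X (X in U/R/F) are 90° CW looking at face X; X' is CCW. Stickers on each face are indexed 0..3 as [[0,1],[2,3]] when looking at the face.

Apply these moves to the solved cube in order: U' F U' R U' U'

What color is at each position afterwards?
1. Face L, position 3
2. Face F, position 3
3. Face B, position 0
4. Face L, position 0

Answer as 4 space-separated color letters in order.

After move 1 (U'): U=WWWW F=OOGG R=GGRR B=RRBB L=BBOO
After move 2 (F): F=GOGO U=WWOB R=WGWR D=RGYY L=BYOY
After move 3 (U'): U=WBWO F=BYGO R=GOWR B=WGBB L=RROY
After move 4 (R): R=WGRO U=WYWO F=BGGY D=RBYW B=OGBB
After move 5 (U'): U=YOWW F=RRGY R=BGRO B=WGBB L=OGOY
After move 6 (U'): U=OWYW F=OGGY R=RRRO B=BGBB L=WGOY
Query 1: L[3] = Y
Query 2: F[3] = Y
Query 3: B[0] = B
Query 4: L[0] = W

Answer: Y Y B W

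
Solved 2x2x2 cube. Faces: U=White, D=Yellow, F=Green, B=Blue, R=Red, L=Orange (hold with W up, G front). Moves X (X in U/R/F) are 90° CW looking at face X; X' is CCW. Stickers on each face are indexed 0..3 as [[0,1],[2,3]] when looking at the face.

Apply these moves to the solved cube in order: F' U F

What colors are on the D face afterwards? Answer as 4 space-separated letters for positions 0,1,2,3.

Answer: Y B Y Y

Derivation:
After move 1 (F'): F=GGGG U=WWRR R=YRYR D=OOYY L=OWOW
After move 2 (U): U=RWRW F=YRGG R=BBYR B=OWBB L=GGOW
After move 3 (F): F=GYGR U=RWWG R=RBWR D=YBYY L=GOOO
Query: D face = YBYY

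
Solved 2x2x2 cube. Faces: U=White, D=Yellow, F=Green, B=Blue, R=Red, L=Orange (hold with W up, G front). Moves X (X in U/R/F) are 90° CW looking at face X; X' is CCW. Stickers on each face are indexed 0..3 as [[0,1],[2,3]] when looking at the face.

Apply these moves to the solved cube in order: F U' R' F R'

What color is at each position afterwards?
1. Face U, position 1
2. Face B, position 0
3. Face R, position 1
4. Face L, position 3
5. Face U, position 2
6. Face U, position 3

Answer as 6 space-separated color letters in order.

Answer: R G W Y Y Y

Derivation:
After move 1 (F): F=GGGG U=WWOO R=WRWR D=RRYY L=OYOY
After move 2 (U'): U=WOWO F=OYGG R=GGWR B=WRBB L=BBOY
After move 3 (R'): R=GRGW U=WBWW F=OOGO D=RYYG B=YRRB
After move 4 (F): F=GOOO U=WBYB R=WRWW D=GGYG L=BROY
After move 5 (R'): R=RWWW U=WRYY F=GBOB D=GOYO B=GRGB
Query 1: U[1] = R
Query 2: B[0] = G
Query 3: R[1] = W
Query 4: L[3] = Y
Query 5: U[2] = Y
Query 6: U[3] = Y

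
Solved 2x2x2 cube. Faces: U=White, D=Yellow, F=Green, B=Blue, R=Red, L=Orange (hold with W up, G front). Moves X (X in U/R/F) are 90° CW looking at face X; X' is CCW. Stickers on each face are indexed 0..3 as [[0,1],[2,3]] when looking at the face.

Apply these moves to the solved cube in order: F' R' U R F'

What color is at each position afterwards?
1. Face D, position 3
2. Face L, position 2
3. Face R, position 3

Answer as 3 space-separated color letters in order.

Answer: O O B

Derivation:
After move 1 (F'): F=GGGG U=WWRR R=YRYR D=OOYY L=OWOW
After move 2 (R'): R=RRYY U=WBRB F=GWGR D=OGYG B=YBOB
After move 3 (U): U=RWBB F=RRGR R=YBYY B=OWOB L=GWOW
After move 4 (R): R=YYYB U=RRBR F=RGGG D=OOYO B=BWWB
After move 5 (F'): F=GGRG U=RRYY R=OYOB D=WWYO L=GROB
Query 1: D[3] = O
Query 2: L[2] = O
Query 3: R[3] = B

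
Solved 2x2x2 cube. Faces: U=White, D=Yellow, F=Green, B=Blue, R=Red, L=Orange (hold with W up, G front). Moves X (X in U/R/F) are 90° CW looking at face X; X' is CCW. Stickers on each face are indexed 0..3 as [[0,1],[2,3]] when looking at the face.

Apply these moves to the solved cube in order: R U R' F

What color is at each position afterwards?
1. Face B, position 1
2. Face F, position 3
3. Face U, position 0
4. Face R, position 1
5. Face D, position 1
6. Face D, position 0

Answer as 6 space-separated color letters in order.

After move 1 (R): R=RRRR U=WGWG F=GYGY D=YBYB B=WBWB
After move 2 (U): U=WWGG F=RRGY R=WBRR B=OOWB L=GYOO
After move 3 (R'): R=BRWR U=WWGO F=RWGG D=YRYY B=BOBB
After move 4 (F): F=GRGW U=WWOY R=GROR D=WBYY L=GYOR
Query 1: B[1] = O
Query 2: F[3] = W
Query 3: U[0] = W
Query 4: R[1] = R
Query 5: D[1] = B
Query 6: D[0] = W

Answer: O W W R B W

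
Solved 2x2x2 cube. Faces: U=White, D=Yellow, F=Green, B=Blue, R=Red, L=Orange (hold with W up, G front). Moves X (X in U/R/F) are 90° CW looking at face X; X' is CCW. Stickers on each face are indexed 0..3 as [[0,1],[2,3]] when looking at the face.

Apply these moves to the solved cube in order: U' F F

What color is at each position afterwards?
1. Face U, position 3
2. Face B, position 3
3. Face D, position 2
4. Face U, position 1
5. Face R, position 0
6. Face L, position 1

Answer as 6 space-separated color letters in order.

After move 1 (U'): U=WWWW F=OOGG R=GGRR B=RRBB L=BBOO
After move 2 (F): F=GOGO U=WWOB R=WGWR D=RGYY L=BYOY
After move 3 (F): F=GGOO U=WWYY R=OGBR D=WWYY L=BROG
Query 1: U[3] = Y
Query 2: B[3] = B
Query 3: D[2] = Y
Query 4: U[1] = W
Query 5: R[0] = O
Query 6: L[1] = R

Answer: Y B Y W O R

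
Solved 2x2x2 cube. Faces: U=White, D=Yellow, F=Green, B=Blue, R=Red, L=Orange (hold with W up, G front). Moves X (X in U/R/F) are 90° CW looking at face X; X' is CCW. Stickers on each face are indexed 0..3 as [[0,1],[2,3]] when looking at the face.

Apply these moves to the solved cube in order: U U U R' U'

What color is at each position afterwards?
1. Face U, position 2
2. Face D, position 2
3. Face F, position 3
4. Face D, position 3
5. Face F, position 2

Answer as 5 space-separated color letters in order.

After move 1 (U): U=WWWW F=RRGG R=BBRR B=OOBB L=GGOO
After move 2 (U): U=WWWW F=BBGG R=OORR B=GGBB L=RROO
After move 3 (U): U=WWWW F=OOGG R=GGRR B=RRBB L=BBOO
After move 4 (R'): R=GRGR U=WBWR F=OWGW D=YOYG B=YRYB
After move 5 (U'): U=BRWW F=BBGW R=OWGR B=GRYB L=YROO
Query 1: U[2] = W
Query 2: D[2] = Y
Query 3: F[3] = W
Query 4: D[3] = G
Query 5: F[2] = G

Answer: W Y W G G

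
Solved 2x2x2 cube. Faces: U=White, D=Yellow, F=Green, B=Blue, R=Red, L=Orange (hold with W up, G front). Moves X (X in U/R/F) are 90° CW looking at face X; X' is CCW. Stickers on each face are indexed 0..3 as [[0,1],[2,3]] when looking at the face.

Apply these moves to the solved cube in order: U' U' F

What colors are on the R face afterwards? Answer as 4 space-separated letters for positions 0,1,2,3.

After move 1 (U'): U=WWWW F=OOGG R=GGRR B=RRBB L=BBOO
After move 2 (U'): U=WWWW F=BBGG R=OORR B=GGBB L=RROO
After move 3 (F): F=GBGB U=WWOR R=WOWR D=ROYY L=RYOY
Query: R face = WOWR

Answer: W O W R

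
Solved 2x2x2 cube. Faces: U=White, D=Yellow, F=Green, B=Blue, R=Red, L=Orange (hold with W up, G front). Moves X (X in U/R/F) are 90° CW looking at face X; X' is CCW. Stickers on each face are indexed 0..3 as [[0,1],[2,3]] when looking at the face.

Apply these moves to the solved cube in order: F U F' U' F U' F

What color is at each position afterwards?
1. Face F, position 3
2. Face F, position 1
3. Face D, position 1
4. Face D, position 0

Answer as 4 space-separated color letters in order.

After move 1 (F): F=GGGG U=WWOO R=WRWR D=RRYY L=OYOY
After move 2 (U): U=OWOW F=WRGG R=BBWR B=OYBB L=GGOY
After move 3 (F'): F=RGWG U=OWBW R=RBRR D=GYYY L=GWOO
After move 4 (U'): U=WWOB F=GWWG R=RGRR B=RBBB L=OYOO
After move 5 (F): F=WGGW U=WWOY R=OGBR D=RRYY L=OGOY
After move 6 (U'): U=WYWO F=OGGW R=WGBR B=OGBB L=RBOY
After move 7 (F): F=GOWG U=WYYB R=WGOR D=BWYY L=RROR
Query 1: F[3] = G
Query 2: F[1] = O
Query 3: D[1] = W
Query 4: D[0] = B

Answer: G O W B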